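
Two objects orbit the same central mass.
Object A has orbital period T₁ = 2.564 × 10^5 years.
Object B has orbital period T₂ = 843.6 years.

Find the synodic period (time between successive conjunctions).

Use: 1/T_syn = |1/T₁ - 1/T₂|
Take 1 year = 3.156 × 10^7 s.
T₁ = 2.564 × 10^5 years = 8.09198 × 10^12 s
T₂ = 843.6 years = 2.6624 × 10^10 s
1/T₁ = 1.23579 × 10^-13 s⁻¹
1/T₂ = 3.75601 × 10^-11 s⁻¹
|1/T₁ − 1/T₂| = 3.74365 × 10^-11 s⁻¹
T_syn = 1 / |1/T₁ − 1/T₂| = 2.67119 × 10^10 s ≈ 846.4 years

Final answer: T_syn = 846.4 years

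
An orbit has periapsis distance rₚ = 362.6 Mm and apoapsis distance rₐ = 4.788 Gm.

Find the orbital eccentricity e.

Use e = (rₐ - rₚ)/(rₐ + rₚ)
rₚ = 362.6 Mm = 3.626 × 10^8 m
rₐ = 4.788 Gm = 4.788 × 10^9 m
rₐ − rₚ = 4.4254 × 10^9 m
rₐ + rₚ = 5.1506 × 10^9 m
e = (rₐ − rₚ)/(rₐ + rₚ) = 0.859201

Final answer: e = 0.8592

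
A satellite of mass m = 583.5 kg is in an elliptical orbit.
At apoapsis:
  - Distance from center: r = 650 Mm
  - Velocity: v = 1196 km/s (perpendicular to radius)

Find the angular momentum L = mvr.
r = 650 Mm = 6.5 × 10^8 m
v = 1196 km/s = 1.196 × 10^6 m/s
vr = 1.196 × 10^6 × 6.5 × 10^8 = 7.774 × 10^14 m²/s
L = m × vr = 583.5 × 7.774 × 10^14 = 4.53613 × 10^17 kg·m²/s ≈ 4.536 × 10^17 kg·m²/s

Final answer: L = 4.536 × 10^17 kg·m²/s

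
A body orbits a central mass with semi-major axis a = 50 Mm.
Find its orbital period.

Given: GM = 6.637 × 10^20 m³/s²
a = 50 Mm = 5 × 10^7 m
GM = 6.637 × 10^20 m³/s²
a³ = 1.25 × 10^23 m³
T = 2π √(a³/GM) = 2π √((1.25 × 10^23) / (6.637 × 10^20)) = 2π × 13.7236 s
T = 86.2281 s ≈ 1.437 minutes

Final answer: 1.437 minutes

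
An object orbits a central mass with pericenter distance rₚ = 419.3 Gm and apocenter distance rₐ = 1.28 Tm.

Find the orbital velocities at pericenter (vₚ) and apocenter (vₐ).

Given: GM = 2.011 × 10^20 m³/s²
rₚ = 419.3 Gm = 4.193 × 10^11 m
rₐ = 1.28 Tm = 1.28 × 10^12 m
GM = 2.011 × 10^20 m³/s²
a = (rₚ + rₐ)/2 = 8.4965 × 10^11 m
Vis-viva: v² = GM (2/r − 1/a)
vₚ² = 2.011 × 10^20 × (4.76985 × 10^-12 − 1.17696 × 10^-12) = 7.22532 × 10^8 m²/s²
vₚ = 26880 m/s ≈ 26.88 km/s
vₐ² = 2.011 × 10^20 × (1.5625 × 10^-12 − 1.17696 × 10^-12) = 7.75331 × 10^7 m²/s²
vₐ = 8805.29 m/s ≈ 8.805 km/s

Final answer: vₚ = 26.88 km/s, vₐ = 8.805 km/s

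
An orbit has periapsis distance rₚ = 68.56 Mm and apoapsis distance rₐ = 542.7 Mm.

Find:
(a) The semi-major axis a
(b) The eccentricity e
rₚ = 68.56 Mm = 6.856 × 10^7 m
rₐ = 542.7 Mm = 5.427 × 10^8 m
(a) a = (rₚ + rₐ)/2 = 3.0563 × 10^8 m ≈ 305.6 Mm
(b) e = (rₐ − rₚ)/(rₐ + rₚ) = (4.7414 × 10^8) / (6.1126 × 10^8) = 0.775676

Final answer:
(a) a = 305.6 Mm
(b) e = 0.7757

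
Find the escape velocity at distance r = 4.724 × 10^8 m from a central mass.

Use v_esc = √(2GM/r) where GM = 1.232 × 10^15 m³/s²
r = 4.724 × 10^8 m
GM = 1.232 × 10^15 m³/s²
2GM/r = 2 × (1.232 × 10^15) / (4.724 × 10^8) = 5.21592 × 10^6 m²/s²
v_esc = √(2GM/r) = 2283.84 m/s ≈ 2.284 km/s

Final answer: 2.284 km/s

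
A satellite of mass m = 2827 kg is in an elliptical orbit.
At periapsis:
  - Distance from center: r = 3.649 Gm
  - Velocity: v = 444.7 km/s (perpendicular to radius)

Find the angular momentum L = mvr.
r = 3.649 Gm = 3.649 × 10^9 m
v = 444.7 km/s = 444700 m/s
vr = 444700 × 3.649 × 10^9 = 1.62271 × 10^15 m²/s
L = m × vr = 2827 × 1.62271 × 10^15 = 4.5874 × 10^18 kg·m²/s ≈ 4.587 × 10^18 kg·m²/s

Final answer: L = 4.587 × 10^18 kg·m²/s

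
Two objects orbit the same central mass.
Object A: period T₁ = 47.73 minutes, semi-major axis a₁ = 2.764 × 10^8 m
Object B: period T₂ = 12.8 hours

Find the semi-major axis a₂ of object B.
T₁ = 47.73 minutes = 2863.8 s
T₂ = 12.8 hours = 46080 s
a₁ = 2.764 × 10^8 m
Kepler's third law: (T₂/T₁)² = (a₂/a₁)³  ⇒  a₂ = a₁ (T₂/T₁)^(2/3)
T₂/T₁ = 16.0905
(T₂/T₁)^(2/3) = 6.37353
a₂ = 2.764 × 10^8 m × 6.37353 = 1.76164 × 10^9 m ≈ 1.762 × 10^9 m

Final answer: a₂ = 1.762 × 10^9 m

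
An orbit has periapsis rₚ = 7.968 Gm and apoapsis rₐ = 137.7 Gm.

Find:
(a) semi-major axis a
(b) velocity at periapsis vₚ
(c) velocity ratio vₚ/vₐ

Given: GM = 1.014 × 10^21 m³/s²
rₚ = 7.968 Gm = 7.968 × 10^9 m
rₐ = 137.7 Gm = 1.377 × 10^11 m
GM = 1.014 × 10^21 m³/s²
a = (rₚ + rₐ)/2 = 7.2834 × 10^10 m
e = (rₐ − rₚ)/(rₐ + rₚ) = (1.29732 × 10^11) / (1.45668 × 10^11) = 0.890601
(a) a = 7.2834 × 10^10 m ≈ 72.83 Gm
(b) vₚ² = GM (2/rₚ − 1/a) = 1.014 × 10^21 × (2.51004 × 10^-10 − 1.37299 × 10^-11) = 2.40596 × 10^11 m²/s²;  vₚ = 490506 m/s ≈ 490.5 km/s
(c) vₚ/vₐ = rₐ/rₚ (angular momentum) = (1.377 × 10^11) / (7.968 × 10^9) = 17.2816 ≈ 17.28

Final answer:
(a) semi-major axis a = 72.83 Gm
(b) velocity at periapsis vₚ = 490.5 km/s
(c) velocity ratio vₚ/vₐ = 17.28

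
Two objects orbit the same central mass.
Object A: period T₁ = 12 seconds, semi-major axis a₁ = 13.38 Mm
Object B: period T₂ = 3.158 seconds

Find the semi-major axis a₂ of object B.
T₁ = 12 seconds
T₂ = 3.158 seconds
a₁ = 13.38 Mm = 1.338 × 10^7 m
Kepler's third law: (T₂/T₁)² = (a₂/a₁)³  ⇒  a₂ = a₁ (T₂/T₁)^(2/3)
T₂/T₁ = 0.263167
(T₂/T₁)^(2/3) = 0.410665
a₂ = 1.338 × 10^7 m × 0.410665 = 5.49469 × 10^6 m ≈ 5.495 Mm

Final answer: a₂ = 5.495 Mm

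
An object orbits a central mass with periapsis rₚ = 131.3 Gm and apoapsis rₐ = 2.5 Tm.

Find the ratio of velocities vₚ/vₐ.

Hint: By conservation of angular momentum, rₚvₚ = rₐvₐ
rₚ = 131.3 Gm = 1.313 × 10^11 m
rₐ = 2.5 Tm = 2.5 × 10^12 m
rₚvₚ = rₐvₐ  ⇒  vₚ/vₐ = rₐ/rₚ
vₚ/vₐ = (2.5 × 10^12) / (1.313 × 10^11) = 19.0404

Final answer: vₚ/vₐ = 19.04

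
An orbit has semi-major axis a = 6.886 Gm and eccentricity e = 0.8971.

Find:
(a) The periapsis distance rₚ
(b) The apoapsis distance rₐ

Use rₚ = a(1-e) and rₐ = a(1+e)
a = 6.886 Gm = 6.886 × 10^9 m
e = 0.8971:  1 − e = 0.1029,  1 + e = 1.8971
(a) rₚ = a(1 − e) = 6.886 × 10^9 m × 0.1029 = 7.08569 × 10^8 m ≈ 708.6 Mm
(b) rₐ = a(1 + e) = 6.886 × 10^9 m × 1.8971 = 1.30634 × 10^10 m ≈ 13.06 Gm

Final answer:
(a) rₚ = 708.6 Mm
(b) rₐ = 13.06 Gm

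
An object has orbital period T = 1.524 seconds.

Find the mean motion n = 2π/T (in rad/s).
T = 1.524 seconds
n = 2π / 1.524 s = 4.12283 rad/s ≈ 4.123 rad/s

Final answer: n = 4.123 rad/s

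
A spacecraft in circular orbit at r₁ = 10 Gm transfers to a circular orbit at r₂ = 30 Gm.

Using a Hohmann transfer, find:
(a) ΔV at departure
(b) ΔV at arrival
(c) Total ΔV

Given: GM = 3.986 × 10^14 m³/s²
r₁ = 10 Gm = 1 × 10^10 m
r₂ = 30 Gm = 3 × 10^10 m
GM = 3.986 × 10^14 m³/s²
Transfer ellipse: a_t = (r₁ + r₂)/2 = 2 × 10^10 m
Circular speed at r₁: v₁ = √(GM/r₁) = 199.65 m/s
Transfer speed at r₁ (periapsis): v₁ₜ = √(GM(2/r₁ − 1/a_t)) = 244.52 m/s
(a) ΔV₁ = v₁ₜ − v₁ = 44.8702 m/s ≈ 44.87 m/s
Circular speed at r₂: v₂ = √(GM/r₂) = 115.268 m/s
Transfer speed at r₂ (apoapsis): v₂ₜ = √(GM(2/r₂ − 1/a_t)) = 81.5066 m/s
(b) ΔV₂ = v₂ − v₂ₜ = 33.7612 m/s ≈ 33.76 m/s
(c) ΔV_total = ΔV₁ + ΔV₂ = 78.6314 m/s ≈ 78.63 m/s

Final answer:
(a) ΔV₁ = 44.87 m/s
(b) ΔV₂ = 33.76 m/s
(c) ΔV_total = 78.63 m/s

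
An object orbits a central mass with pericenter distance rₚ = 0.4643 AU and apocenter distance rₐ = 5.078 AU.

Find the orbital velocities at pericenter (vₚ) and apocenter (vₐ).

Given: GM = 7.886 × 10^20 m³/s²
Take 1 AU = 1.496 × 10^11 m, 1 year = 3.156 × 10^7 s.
rₚ = 0.4643 AU = 6.94593 × 10^10 m
rₐ = 5.078 AU = 7.59669 × 10^11 m
GM = 7.886 × 10^20 m³/s²
a = (rₚ + rₐ)/2 = 4.14564 × 10^11 m
Vis-viva: v² = GM (2/r − 1/a)
vₚ² = 7.886 × 10^20 × (2.87938 × 10^-11 − 2.41217 × 10^-12) = 2.08046 × 10^10 m²/s²
vₚ = 144238 m/s ≈ 30.43 AU/year
vₐ² = 7.886 × 10^20 × (2.63273 × 10^-12 − 2.41217 × 10^-12) = 1.73929 × 10^8 m²/s²
vₐ = 13188.2 m/s ≈ 2.782 AU/year

Final answer: vₚ = 30.43 AU/year, vₐ = 2.782 AU/year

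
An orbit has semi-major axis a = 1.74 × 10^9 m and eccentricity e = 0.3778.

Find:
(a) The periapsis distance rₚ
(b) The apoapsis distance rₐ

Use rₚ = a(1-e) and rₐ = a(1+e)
a = 1.74 × 10^9 m
e = 0.3778:  1 − e = 0.6222,  1 + e = 1.3778
(a) rₚ = a(1 − e) = 1.74 × 10^9 m × 0.6222 = 1.08263 × 10^9 m ≈ 1.083 × 10^9 m
(b) rₐ = a(1 + e) = 1.74 × 10^9 m × 1.3778 = 2.39737 × 10^9 m ≈ 2.397 × 10^9 m

Final answer:
(a) rₚ = 1.083 × 10^9 m
(b) rₐ = 2.397 × 10^9 m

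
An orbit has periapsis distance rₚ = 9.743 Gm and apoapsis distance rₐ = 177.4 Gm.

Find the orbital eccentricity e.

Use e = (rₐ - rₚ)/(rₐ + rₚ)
rₚ = 9.743 Gm = 9.743 × 10^9 m
rₐ = 177.4 Gm = 1.774 × 10^11 m
rₐ − rₚ = 1.67657 × 10^11 m
rₐ + rₚ = 1.87143 × 10^11 m
e = (rₐ − rₚ)/(rₐ + rₚ) = 0.895876

Final answer: e = 0.8959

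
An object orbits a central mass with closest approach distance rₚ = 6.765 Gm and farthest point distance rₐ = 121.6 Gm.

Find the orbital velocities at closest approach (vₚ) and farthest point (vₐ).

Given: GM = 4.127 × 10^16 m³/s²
rₚ = 6.765 Gm = 6.765 × 10^9 m
rₐ = 121.6 Gm = 1.216 × 10^11 m
GM = 4.127 × 10^16 m³/s²
a = (rₚ + rₐ)/2 = 6.41825 × 10^10 m
Vis-viva: v² = GM (2/r − 1/a)
vₚ² = 4.127 × 10^16 × (2.95639 × 10^-10 − 1.55806 × 10^-11) = 1.1558 × 10^7 m²/s²
vₚ = 3399.71 m/s ≈ 3.4 km/s
vₐ² = 4.127 × 10^16 × (1.64474 × 10^-11 − 1.55806 × 10^-11) = 35772.7 m²/s²
vₐ = 189.137 m/s ≈ 189.1 m/s

Final answer: vₚ = 3.4 km/s, vₐ = 189.1 m/s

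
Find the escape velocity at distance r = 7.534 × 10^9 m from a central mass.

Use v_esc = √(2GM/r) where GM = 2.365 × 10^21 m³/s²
r = 7.534 × 10^9 m
GM = 2.365 × 10^21 m³/s²
2GM/r = 2 × (2.365 × 10^21) / (7.534 × 10^9) = 6.27821 × 10^11 m²/s²
v_esc = √(2GM/r) = 792351 m/s ≈ 792.4 km/s

Final answer: 792.4 km/s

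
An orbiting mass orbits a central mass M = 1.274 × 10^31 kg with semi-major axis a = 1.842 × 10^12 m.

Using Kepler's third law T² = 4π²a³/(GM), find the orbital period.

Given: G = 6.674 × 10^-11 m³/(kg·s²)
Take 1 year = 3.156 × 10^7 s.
M = 1.274 × 10^31 kg
GM = G × M = 6.674 × 10^-11 × 1.274 × 10^31 = 8.50268 × 10^20 m³/s²
a = 1.842 × 10^12 m
a³ = 6.24984 × 10^36 m³
T = 2π √(a³/GM) = 2π √((6.24984 × 10^36) / (8.50268 × 10^20)) = 2π × 8.57347 × 10^7 s
T = 5.38687 × 10^8 s ≈ 17.07 years

Final answer: 17.07 years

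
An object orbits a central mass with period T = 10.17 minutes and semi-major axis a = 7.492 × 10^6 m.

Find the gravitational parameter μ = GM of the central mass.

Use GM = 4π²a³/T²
T = 10.17 minutes = 610.2 s
a = 7.492 × 10^6 m
a³ = 4.20526 × 10^20 m³
T² = 372344 s²
GM = 4π² × (4.20526 × 10^20) / 372344 = 4.4587 × 10^16 m³/s²
GM ≈ 4.459 × 10^16 m³/s²

Final answer: GM = 4.459 × 10^16 m³/s²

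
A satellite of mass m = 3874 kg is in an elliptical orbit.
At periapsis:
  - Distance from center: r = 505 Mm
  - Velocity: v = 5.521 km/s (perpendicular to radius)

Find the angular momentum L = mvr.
r = 505 Mm = 5.05 × 10^8 m
v = 5.521 km/s = 5521 m/s
vr = 5521 × 5.05 × 10^8 = 2.7881 × 10^12 m²/s
L = m × vr = 3874 × 2.7881 × 10^12 = 1.08011 × 10^16 kg·m²/s ≈ 1.08 × 10^16 kg·m²/s

Final answer: L = 1.08 × 10^16 kg·m²/s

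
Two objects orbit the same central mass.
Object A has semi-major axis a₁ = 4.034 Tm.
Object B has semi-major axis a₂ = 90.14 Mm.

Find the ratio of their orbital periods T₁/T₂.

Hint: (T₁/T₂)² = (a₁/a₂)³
a₁ = 4.034 Tm = 4.034 × 10^12 m
a₂ = 90.14 Mm = 9.014 × 10^7 m
a₁/a₂ = 44752.6
T₁/T₂ = (a₁/a₂)^(3/2) = (44752.6)^1.5 = 9.46733 × 10^6

Final answer: T₁/T₂ = 9.467 × 10^6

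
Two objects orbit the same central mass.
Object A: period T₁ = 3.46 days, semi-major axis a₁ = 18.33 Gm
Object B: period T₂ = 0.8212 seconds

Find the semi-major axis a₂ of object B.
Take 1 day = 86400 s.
T₁ = 3.46 days = 298944 s
T₂ = 0.8212 seconds
a₁ = 18.33 Gm = 1.833 × 10^10 m
Kepler's third law: (T₂/T₁)² = (a₂/a₁)³  ⇒  a₂ = a₁ (T₂/T₁)^(2/3)
T₂/T₁ = 2.747 × 10^-6
(T₂/T₁)^(2/3) = 0.000196143
a₂ = 1.833 × 10^10 m × 0.000196143 = 3.5953 × 10^6 m ≈ 3.595 Mm

Final answer: a₂ = 3.595 Mm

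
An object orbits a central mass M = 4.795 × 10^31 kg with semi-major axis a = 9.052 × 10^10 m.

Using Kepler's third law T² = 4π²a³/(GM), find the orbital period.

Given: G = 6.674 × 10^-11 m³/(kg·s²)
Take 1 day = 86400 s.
M = 4.795 × 10^31 kg
GM = G × M = 6.674 × 10^-11 × 4.795 × 10^31 = 3.20018 × 10^21 m³/s²
a = 9.052 × 10^10 m
a³ = 7.41709 × 10^32 m³
T = 2π √(a³/GM) = 2π √((7.41709 × 10^32) / (3.20018 × 10^21)) = 2π × 481426 s
T = 3.02489 × 10^6 s ≈ 35.01 days

Final answer: 35.01 days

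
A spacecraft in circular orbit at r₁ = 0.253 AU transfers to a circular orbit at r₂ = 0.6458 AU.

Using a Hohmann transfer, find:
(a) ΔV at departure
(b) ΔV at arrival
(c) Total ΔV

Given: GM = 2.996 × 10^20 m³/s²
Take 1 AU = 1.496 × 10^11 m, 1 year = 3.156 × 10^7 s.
r₁ = 0.253 AU = 3.78488 × 10^10 m
r₂ = 0.6458 AU = 9.66117 × 10^10 m
GM = 2.996 × 10^20 m³/s²
Transfer ellipse: a_t = (r₁ + r₂)/2 = 6.72302 × 10^10 m
Circular speed at r₁: v₁ = √(GM/r₁) = 88970.3 m/s
Transfer speed at r₁ (periapsis): v₁ₜ = √(GM(2/r₁ − 1/a_t)) = 106654 m/s
(a) ΔV₁ = v₁ₜ − v₁ = 17683.8 m/s ≈ 3.731 AU/year
Circular speed at r₂: v₂ = √(GM/r₂) = 55687.3 m/s
Transfer speed at r₂ (apoapsis): v₂ₜ = √(GM(2/r₂ − 1/a_t)) = 41783 m/s
(b) ΔV₂ = v₂ − v₂ₜ = 13904.3 m/s ≈ 2.933 AU/year
(c) ΔV_total = ΔV₁ + ΔV₂ = 31588.1 m/s ≈ 6.664 AU/year

Final answer:
(a) ΔV₁ = 3.731 AU/year
(b) ΔV₂ = 2.933 AU/year
(c) ΔV_total = 6.664 AU/year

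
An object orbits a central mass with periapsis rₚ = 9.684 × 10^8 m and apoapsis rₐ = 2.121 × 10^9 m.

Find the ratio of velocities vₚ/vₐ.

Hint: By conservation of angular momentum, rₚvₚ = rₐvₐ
rₚ = 9.684 × 10^8 m
rₐ = 2.121 × 10^9 m
rₚvₚ = rₐvₐ  ⇒  vₚ/vₐ = rₐ/rₚ
vₚ/vₐ = (2.121 × 10^9) / (9.684 × 10^8) = 2.19021

Final answer: vₚ/vₐ = 2.19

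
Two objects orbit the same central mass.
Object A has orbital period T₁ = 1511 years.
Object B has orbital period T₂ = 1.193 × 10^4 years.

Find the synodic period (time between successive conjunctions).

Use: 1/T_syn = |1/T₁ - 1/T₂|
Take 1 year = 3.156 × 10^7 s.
T₁ = 1511 years = 4.76872 × 10^10 s
T₂ = 1.193 × 10^4 years = 3.76511 × 10^11 s
1/T₁ = 2.097 × 10^-11 s⁻¹
1/T₂ = 2.65597 × 10^-12 s⁻¹
|1/T₁ − 1/T₂| = 1.8314 × 10^-11 s⁻¹
T_syn = 1 / |1/T₁ − 1/T₂| = 5.46029 × 10^10 s ≈ 1730 years

Final answer: T_syn = 1730 years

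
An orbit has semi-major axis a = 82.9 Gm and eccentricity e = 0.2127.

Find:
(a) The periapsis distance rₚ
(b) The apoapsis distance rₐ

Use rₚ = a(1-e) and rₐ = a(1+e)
a = 82.9 Gm = 8.29 × 10^10 m
e = 0.2127:  1 − e = 0.7873,  1 + e = 1.2127
(a) rₚ = a(1 − e) = 8.29 × 10^10 m × 0.7873 = 6.52672 × 10^10 m ≈ 65.27 Gm
(b) rₐ = a(1 + e) = 8.29 × 10^10 m × 1.2127 = 1.00533 × 10^11 m ≈ 100.5 Gm

Final answer:
(a) rₚ = 65.27 Gm
(b) rₐ = 100.5 Gm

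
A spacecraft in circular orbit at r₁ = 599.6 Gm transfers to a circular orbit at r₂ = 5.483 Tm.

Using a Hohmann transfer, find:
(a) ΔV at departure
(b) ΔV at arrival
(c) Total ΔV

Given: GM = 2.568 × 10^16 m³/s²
r₁ = 599.6 Gm = 5.996 × 10^11 m
r₂ = 5.483 Tm = 5.483 × 10^12 m
GM = 2.568 × 10^16 m³/s²
Transfer ellipse: a_t = (r₁ + r₂)/2 = 3.0413 × 10^12 m
Circular speed at r₁: v₁ = √(GM/r₁) = 206.951 m/s
Transfer speed at r₁ (periapsis): v₁ₜ = √(GM(2/r₁ − 1/a_t)) = 277.873 m/s
(a) ΔV₁ = v₁ₜ − v₁ = 70.9223 m/s ≈ 70.92 m/s
Circular speed at r₂: v₂ = √(GM/r₂) = 68.4366 m/s
Transfer speed at r₂ (apoapsis): v₂ₜ = √(GM(2/r₂ − 1/a_t)) = 30.3871 m/s
(b) ΔV₂ = v₂ − v₂ₜ = 38.0495 m/s ≈ 38.05 m/s
(c) ΔV_total = ΔV₁ + ΔV₂ = 108.972 m/s ≈ 109 m/s

Final answer:
(a) ΔV₁ = 70.92 m/s
(b) ΔV₂ = 38.05 m/s
(c) ΔV_total = 109 m/s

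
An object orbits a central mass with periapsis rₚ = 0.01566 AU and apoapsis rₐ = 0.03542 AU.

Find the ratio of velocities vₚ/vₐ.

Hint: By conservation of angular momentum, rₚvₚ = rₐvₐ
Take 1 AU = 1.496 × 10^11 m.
rₚ = 0.01566 AU = 2.34274 × 10^9 m
rₐ = 0.03542 AU = 5.29883 × 10^9 m
rₚvₚ = rₐvₐ  ⇒  vₚ/vₐ = rₐ/rₚ
vₚ/vₐ = (5.29883 × 10^9) / (2.34274 × 10^9) = 2.26181

Final answer: vₚ/vₐ = 2.262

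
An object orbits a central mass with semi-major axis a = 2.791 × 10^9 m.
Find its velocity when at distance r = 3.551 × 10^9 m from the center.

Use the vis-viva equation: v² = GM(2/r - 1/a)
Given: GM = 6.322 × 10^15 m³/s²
a = 2.791 × 10^9 m
r = 3.551 × 10^9 m
GM = 6.322 × 10^15 m³/s²
2/r − 1/a = 5.63222 × 10^-10 − 3.58295 × 10^-10 = 2.04927 × 10^-10 m⁻¹
v² = GM (2/r − 1/a) = 1.29555 × 10^6 m²/s²
v = 1138.22 m/s ≈ 1.138 km/s

Final answer: 1.138 km/s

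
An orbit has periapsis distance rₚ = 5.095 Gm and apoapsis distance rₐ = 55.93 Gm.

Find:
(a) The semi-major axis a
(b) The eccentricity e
rₚ = 5.095 Gm = 5.095 × 10^9 m
rₐ = 55.93 Gm = 5.593 × 10^10 m
(a) a = (rₚ + rₐ)/2 = 3.05125 × 10^10 m ≈ 30.51 Gm
(b) e = (rₐ − rₚ)/(rₐ + rₚ) = (5.0835 × 10^10) / (6.1025 × 10^10) = 0.833019

Final answer:
(a) a = 30.51 Gm
(b) e = 0.833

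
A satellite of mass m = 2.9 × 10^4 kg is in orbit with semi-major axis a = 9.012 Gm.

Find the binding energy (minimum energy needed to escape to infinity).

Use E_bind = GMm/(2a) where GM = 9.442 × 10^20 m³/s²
a = 9.012 Gm = 9.012 × 10^9 m
GM = 9.442 × 10^20 m³/s²
m = 2.9 × 10^4 kg
GMm = 9.442 × 10^20 × 29000 = 2.73818 × 10^25 m³·kg/s²
2a = 1.8024 × 10^10 m
E_bind = GMm/(2a) = 1.51919 × 10^15 J ≈ 1.519 PJ

Final answer: 1.519 PJ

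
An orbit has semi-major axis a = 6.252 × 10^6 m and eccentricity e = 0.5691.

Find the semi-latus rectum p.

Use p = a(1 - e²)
a = 6.252 × 10^6 m
e = 0.5691,  e² = 0.323875,  1 − e² = 0.676125
p = a(1 − e²) = 6.252 × 10^6 m × 0.676125 = 4.22713 × 10^6 m ≈ 4.227 × 10^6 m

Final answer: p = 4.227 × 10^6 m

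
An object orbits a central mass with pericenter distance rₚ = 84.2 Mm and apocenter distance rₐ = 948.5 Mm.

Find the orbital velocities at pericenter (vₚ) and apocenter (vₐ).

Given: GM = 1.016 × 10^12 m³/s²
rₚ = 84.2 Mm = 8.42 × 10^7 m
rₐ = 948.5 Mm = 9.485 × 10^8 m
GM = 1.016 × 10^12 m³/s²
a = (rₚ + rₐ)/2 = 5.1635 × 10^8 m
Vis-viva: v² = GM (2/r − 1/a)
vₚ² = 1.016 × 10^12 × (2.3753 × 10^-8 − 1.93667 × 10^-9) = 22165.4 m²/s²
vₚ = 148.88 m/s ≈ 148.9 m/s
vₐ² = 1.016 × 10^12 × (2.10859 × 10^-9 − 1.93667 × 10^-9) = 174.672 m²/s²
vₐ = 13.2164 m/s ≈ 13.22 m/s

Final answer: vₚ = 148.9 m/s, vₐ = 13.22 m/s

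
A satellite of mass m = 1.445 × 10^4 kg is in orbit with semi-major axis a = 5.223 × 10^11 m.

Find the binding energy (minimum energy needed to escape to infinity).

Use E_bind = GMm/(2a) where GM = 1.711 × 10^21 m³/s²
a = 5.223 × 10^11 m
GM = 1.711 × 10^21 m³/s²
m = 1.445 × 10^4 kg
GMm = 1.711 × 10^21 × 14450 = 2.47239 × 10^25 m³·kg/s²
2a = 1.0446 × 10^12 m
E_bind = GMm/(2a) = 2.36683 × 10^13 J ≈ 23.67 TJ

Final answer: 23.67 TJ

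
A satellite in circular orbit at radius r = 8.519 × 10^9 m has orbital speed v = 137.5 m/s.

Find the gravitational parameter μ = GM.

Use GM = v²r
r = 8.519 × 10^9 m
v = 137.5 m/s
v² = 18906.2 m²/s²
GM = v²r = 18906.2 × 8.519 × 10^9 = 1.61062 × 10^14 m³/s²
GM ≈ 1.611 × 10^14 m³/s²

Final answer: GM = 1.611 × 10^14 m³/s²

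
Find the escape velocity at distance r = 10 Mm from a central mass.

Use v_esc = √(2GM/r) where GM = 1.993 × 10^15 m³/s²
r = 10 Mm = 1 × 10^7 m
GM = 1.993 × 10^15 m³/s²
2GM/r = 2 × (1.993 × 10^15) / (1 × 10^7) = 3.986 × 10^8 m²/s²
v_esc = √(2GM/r) = 19965 m/s ≈ 19.96 km/s

Final answer: 19.96 km/s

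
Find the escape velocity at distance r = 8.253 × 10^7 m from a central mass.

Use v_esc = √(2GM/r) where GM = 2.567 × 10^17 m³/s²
r = 8.253 × 10^7 m
GM = 2.567 × 10^17 m³/s²
2GM/r = 2 × (2.567 × 10^17) / (8.253 × 10^7) = 6.22077 × 10^9 m²/s²
v_esc = √(2GM/r) = 78871.8 m/s ≈ 78.87 km/s

Final answer: 78.87 km/s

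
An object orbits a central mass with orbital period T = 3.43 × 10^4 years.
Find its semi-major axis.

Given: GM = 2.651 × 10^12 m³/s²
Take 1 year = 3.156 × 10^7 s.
T = 3.43 × 10^4 years = 1.08251 × 10^12 s
GM = 2.651 × 10^12 m³/s²
Kepler's third law: a³ = GM T² / (4π²)
T² = 1.17182 × 10^24 s²
a³ = (2.651 × 10^12) × (1.17182 × 10^24) / (4π²) = 7.86887 × 10^34 m³
a = (a³)^(1/3) = 4.2852 × 10^11 m ≈ 428.5 Gm

Final answer: 428.5 Gm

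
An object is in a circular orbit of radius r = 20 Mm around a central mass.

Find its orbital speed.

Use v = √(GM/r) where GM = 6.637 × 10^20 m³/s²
r = 20 Mm = 2 × 10^7 m
GM = 6.637 × 10^20 m³/s²
GM/r = (6.637 × 10^20) / (2 × 10^7) = 3.3185 × 10^13 m²/s²
v = √(GM/r) = 5.76064 × 10^6 m/s ≈ 5761 km/s

Final answer: 5761 km/s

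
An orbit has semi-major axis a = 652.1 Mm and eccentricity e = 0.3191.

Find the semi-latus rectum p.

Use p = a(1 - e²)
a = 652.1 Mm = 6.521 × 10^8 m
e = 0.3191,  e² = 0.101825,  1 − e² = 0.898175
p = a(1 − e²) = 6.521 × 10^8 m × 0.898175 = 5.857 × 10^8 m ≈ 585.7 Mm

Final answer: p = 585.7 Mm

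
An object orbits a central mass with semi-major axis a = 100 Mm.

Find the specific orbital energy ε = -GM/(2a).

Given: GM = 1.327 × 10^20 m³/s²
a = 100 Mm = 1 × 10^8 m
GM = 1.327 × 10^20 m³/s²
2a = 2 × 10^8 m
ε = −GM/(2a) = -6.635 × 10^11 J/kg ≈ -663.5 GJ/kg

Final answer: -663.5 GJ/kg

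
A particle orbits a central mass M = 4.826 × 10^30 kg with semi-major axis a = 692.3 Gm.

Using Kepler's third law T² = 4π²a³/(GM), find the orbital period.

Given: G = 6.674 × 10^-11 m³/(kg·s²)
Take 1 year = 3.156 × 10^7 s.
M = 4.826 × 10^30 kg
GM = G × M = 6.674 × 10^-11 × 4.826 × 10^30 = 3.22087 × 10^20 m³/s²
a = 692.3 Gm = 6.923 × 10^11 m
a³ = 3.31805 × 10^35 m³
T = 2π √(a³/GM) = 2π √((3.31805 × 10^35) / (3.22087 × 10^20)) = 2π × 3.20963 × 10^7 s
T = 2.01667 × 10^8 s ≈ 6.39 years

Final answer: 6.39 years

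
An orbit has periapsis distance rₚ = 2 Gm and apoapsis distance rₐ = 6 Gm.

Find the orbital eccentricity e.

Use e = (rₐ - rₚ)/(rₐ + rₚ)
rₚ = 2 Gm = 2 × 10^9 m
rₐ = 6 Gm = 6 × 10^9 m
rₐ − rₚ = 4 × 10^9 m
rₐ + rₚ = 8 × 10^9 m
e = (rₐ − rₚ)/(rₐ + rₚ) = 0.5

Final answer: e = 0.5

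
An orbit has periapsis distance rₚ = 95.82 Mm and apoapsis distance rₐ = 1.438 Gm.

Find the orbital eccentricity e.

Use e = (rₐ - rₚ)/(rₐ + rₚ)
rₚ = 95.82 Mm = 9.582 × 10^7 m
rₐ = 1.438 Gm = 1.438 × 10^9 m
rₐ − rₚ = 1.34218 × 10^9 m
rₐ + rₚ = 1.53382 × 10^9 m
e = (rₐ − rₚ)/(rₐ + rₚ) = 0.875057

Final answer: e = 0.8751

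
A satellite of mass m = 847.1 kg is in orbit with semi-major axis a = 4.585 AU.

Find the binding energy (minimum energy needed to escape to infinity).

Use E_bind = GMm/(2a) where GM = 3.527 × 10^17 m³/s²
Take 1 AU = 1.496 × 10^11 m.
a = 4.585 AU = 6.85916 × 10^11 m
GM = 3.527 × 10^17 m³/s²
m = 847.1 kg
GMm = 3.527 × 10^17 × 847.1 = 2.98772 × 10^20 m³·kg/s²
2a = 1.37183 × 10^12 m
E_bind = GMm/(2a) = 2.17791 × 10^8 J ≈ 217.8 MJ

Final answer: 217.8 MJ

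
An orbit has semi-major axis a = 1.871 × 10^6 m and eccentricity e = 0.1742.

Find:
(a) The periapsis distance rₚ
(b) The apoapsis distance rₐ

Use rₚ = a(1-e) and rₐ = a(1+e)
a = 1.871 × 10^6 m
e = 0.1742:  1 − e = 0.8258,  1 + e = 1.1742
(a) rₚ = a(1 − e) = 1.871 × 10^6 m × 0.8258 = 1.54507 × 10^6 m ≈ 1.545 × 10^6 m
(b) rₐ = a(1 + e) = 1.871 × 10^6 m × 1.1742 = 2.19693 × 10^6 m ≈ 2.197 × 10^6 m

Final answer:
(a) rₚ = 1.545 × 10^6 m
(b) rₐ = 2.197 × 10^6 m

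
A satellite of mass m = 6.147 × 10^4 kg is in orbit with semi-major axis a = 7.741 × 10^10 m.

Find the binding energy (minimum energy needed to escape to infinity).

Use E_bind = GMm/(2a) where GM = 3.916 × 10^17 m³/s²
a = 7.741 × 10^10 m
GM = 3.916 × 10^17 m³/s²
m = 6.147 × 10^4 kg
GMm = 3.916 × 10^17 × 61470 = 2.40717 × 10^22 m³·kg/s²
2a = 1.5482 × 10^11 m
E_bind = GMm/(2a) = 1.55482 × 10^11 J ≈ 155.5 GJ

Final answer: 155.5 GJ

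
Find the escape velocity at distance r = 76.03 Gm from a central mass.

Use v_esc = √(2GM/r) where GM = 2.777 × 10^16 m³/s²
r = 76.03 Gm = 7.603 × 10^10 m
GM = 2.777 × 10^16 m³/s²
2GM/r = 2 × (2.777 × 10^16) / (7.603 × 10^10) = 730501 m²/s²
v_esc = √(2GM/r) = 854.694 m/s ≈ 854.7 m/s

Final answer: 854.7 m/s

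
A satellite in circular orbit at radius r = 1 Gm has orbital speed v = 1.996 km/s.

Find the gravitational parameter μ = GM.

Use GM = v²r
r = 1 Gm = 1 × 10^9 m
v = 1.996 km/s = 1996 m/s
v² = 3.98402 × 10^6 m²/s²
GM = v²r = 3.98402 × 10^6 × 1 × 10^9 = 3.98402 × 10^15 m³/s²
GM ≈ 3.984 × 10^15 m³/s²

Final answer: GM = 3.984 × 10^15 m³/s²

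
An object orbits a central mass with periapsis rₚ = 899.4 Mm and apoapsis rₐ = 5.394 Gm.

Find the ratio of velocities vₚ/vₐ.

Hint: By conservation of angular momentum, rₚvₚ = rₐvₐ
rₚ = 899.4 Mm = 8.994 × 10^8 m
rₐ = 5.394 Gm = 5.394 × 10^9 m
rₚvₚ = rₐvₐ  ⇒  vₚ/vₐ = rₐ/rₚ
vₚ/vₐ = (5.394 × 10^9) / (8.994 × 10^8) = 5.99733

Final answer: vₚ/vₐ = 5.997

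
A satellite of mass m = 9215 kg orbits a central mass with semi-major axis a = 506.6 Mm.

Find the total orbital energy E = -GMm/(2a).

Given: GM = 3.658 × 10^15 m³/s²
a = 506.6 Mm = 5.066 × 10^8 m
GM = 3.658 × 10^15 m³/s²
2a = 1.0132 × 10^9 m
GMm = 3.658 × 10^15 × 9215 = 3.37085 × 10^19 m³·kg/s²
E = −GMm/(2a) = -3.32693 × 10^10 J ≈ -33.27 GJ

Final answer: -33.27 GJ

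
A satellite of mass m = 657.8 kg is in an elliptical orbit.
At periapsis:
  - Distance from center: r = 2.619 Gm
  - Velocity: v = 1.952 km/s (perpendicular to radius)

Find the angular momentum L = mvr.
r = 2.619 Gm = 2.619 × 10^9 m
v = 1.952 km/s = 1952 m/s
vr = 1952 × 2.619 × 10^9 = 5.11229 × 10^12 m²/s
L = m × vr = 657.8 × 5.11229 × 10^12 = 3.36286 × 10^15 kg·m²/s ≈ 3.363 × 10^15 kg·m²/s

Final answer: L = 3.363 × 10^15 kg·m²/s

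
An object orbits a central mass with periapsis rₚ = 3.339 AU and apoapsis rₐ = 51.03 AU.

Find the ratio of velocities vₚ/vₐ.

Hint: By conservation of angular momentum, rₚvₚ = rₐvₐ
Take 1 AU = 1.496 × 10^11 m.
rₚ = 3.339 AU = 4.99514 × 10^11 m
rₐ = 51.03 AU = 7.63409 × 10^12 m
rₚvₚ = rₐvₐ  ⇒  vₚ/vₐ = rₐ/rₚ
vₚ/vₐ = (7.63409 × 10^12) / (4.99514 × 10^11) = 15.283

Final answer: vₚ/vₐ = 15.28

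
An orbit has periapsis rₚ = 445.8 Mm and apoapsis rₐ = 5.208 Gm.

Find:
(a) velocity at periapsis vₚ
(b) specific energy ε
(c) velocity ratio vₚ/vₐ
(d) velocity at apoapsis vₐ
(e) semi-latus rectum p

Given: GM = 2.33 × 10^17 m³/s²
rₚ = 445.8 Mm = 4.458 × 10^8 m
rₐ = 5.208 Gm = 5.208 × 10^9 m
GM = 2.33 × 10^17 m³/s²
a = (rₚ + rₐ)/2 = 2.8269 × 10^9 m
e = (rₐ − rₚ)/(rₐ + rₚ) = (4.7622 × 10^9) / (5.6538 × 10^9) = 0.842301
(a) vₚ² = GM (2/rₚ − 1/a) = 2.33 × 10^17 × (4.48632 × 10^-9 − 3.53744 × 10^-10) = 9.62889 × 10^8 m²/s²;  vₚ = 31030.5 m/s ≈ 31.03 km/s
(b) 2a = 5.6538 × 10^9 m;  ε = −GM/(2a) = -4.12112 × 10^7 J/kg ≈ -41.21 MJ/kg
(c) vₚ/vₐ = rₐ/rₚ (angular momentum) = (5.208 × 10^9) / (4.458 × 10^8) = 11.6824 ≈ 11.68
(d) vₐ² = GM (2/rₐ − 1/a) = 2.33 × 10^17 × (3.84025 × 10^-10 − 3.53744 × 10^-10) = 7.05529 × 10^6 m²/s²;  vₐ = 2656.18 m/s ≈ 2.656 km/s
(e) 1 − e² = 0.290529;  p = a(1 − e²) = 2.8269 × 10^9 × 0.290529 = 8.21298 × 10^8 m ≈ 821.3 Mm

Final answer:
(a) velocity at periapsis vₚ = 31.03 km/s
(b) specific energy ε = -41.21 MJ/kg
(c) velocity ratio vₚ/vₐ = 11.68
(d) velocity at apoapsis vₐ = 2.656 km/s
(e) semi-latus rectum p = 821.3 Mm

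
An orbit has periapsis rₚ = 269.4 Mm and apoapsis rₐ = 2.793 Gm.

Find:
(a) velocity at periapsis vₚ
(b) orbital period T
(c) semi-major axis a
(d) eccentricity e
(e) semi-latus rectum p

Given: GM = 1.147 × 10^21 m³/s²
rₚ = 269.4 Mm = 2.694 × 10^8 m
rₐ = 2.793 Gm = 2.793 × 10^9 m
GM = 1.147 × 10^21 m³/s²
a = (rₚ + rₐ)/2 = 1.5312 × 10^9 m
e = (rₐ − rₚ)/(rₐ + rₚ) = (2.5236 × 10^9) / (3.0624 × 10^9) = 0.82406
(a) vₚ² = GM (2/rₚ − 1/a) = 1.147 × 10^21 × (7.4239 × 10^-9 − 6.53083 × 10^-10) = 7.76613 × 10^12 m²/s²;  vₚ = 2.78678 × 10^6 m/s ≈ 2787 km/s
(b) a³ = 3.59001 × 10^27 m³;  T = 2π √(a³/GM) = 2π × 1769.16 s = 11115.9 s ≈ 3.088 hours
(c) a = 1.5312 × 10^9 m ≈ 1.531 Gm
(d) e = 0.82406 ≈ 0.8241
(e) 1 − e² = 0.320926;  p = a(1 − e²) = 1.5312 × 10^9 × 0.320926 = 4.91402 × 10^8 m ≈ 491.4 Mm

Final answer:
(a) velocity at periapsis vₚ = 2787 km/s
(b) orbital period T = 3.088 hours
(c) semi-major axis a = 1.531 Gm
(d) eccentricity e = 0.8241
(e) semi-latus rectum p = 491.4 Mm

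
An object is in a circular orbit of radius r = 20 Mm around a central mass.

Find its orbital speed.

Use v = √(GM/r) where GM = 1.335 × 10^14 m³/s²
r = 20 Mm = 2 × 10^7 m
GM = 1.335 × 10^14 m³/s²
GM/r = (1.335 × 10^14) / (2 × 10^7) = 6.675 × 10^6 m²/s²
v = √(GM/r) = 2583.6 m/s ≈ 2.584 km/s

Final answer: 2.584 km/s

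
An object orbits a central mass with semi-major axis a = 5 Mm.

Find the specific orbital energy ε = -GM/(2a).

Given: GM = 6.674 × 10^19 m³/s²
a = 5 Mm = 5 × 10^6 m
GM = 6.674 × 10^19 m³/s²
2a = 1 × 10^7 m
ε = −GM/(2a) = -6.674 × 10^12 J/kg ≈ -6674 GJ/kg

Final answer: -6674 GJ/kg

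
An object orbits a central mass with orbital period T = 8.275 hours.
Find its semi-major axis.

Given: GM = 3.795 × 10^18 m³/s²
T = 8.275 hours = 29790 s
GM = 3.795 × 10^18 m³/s²
Kepler's third law: a³ = GM T² / (4π²)
T² = 8.87444 × 10^8 s²
a³ = (3.795 × 10^18) × (8.87444 × 10^8) / (4π²) = 8.53086 × 10^25 m³
a = (a³)^(1/3) = 4.40215 × 10^8 m ≈ 440.2 Mm

Final answer: 440.2 Mm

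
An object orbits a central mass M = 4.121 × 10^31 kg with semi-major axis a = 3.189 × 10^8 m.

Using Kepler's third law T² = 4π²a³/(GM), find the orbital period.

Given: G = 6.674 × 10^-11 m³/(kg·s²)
M = 4.121 × 10^31 kg
GM = G × M = 6.674 × 10^-11 × 4.121 × 10^31 = 2.75036 × 10^21 m³/s²
a = 3.189 × 10^8 m
a³ = 3.24312 × 10^25 m³
T = 2π √(a³/GM) = 2π √((3.24312 × 10^25) / (2.75036 × 10^21)) = 2π × 108.589 s
T = 682.287 s ≈ 11.37 minutes

Final answer: 11.37 minutes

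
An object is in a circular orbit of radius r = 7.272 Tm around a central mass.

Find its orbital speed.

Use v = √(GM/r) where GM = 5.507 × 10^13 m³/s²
r = 7.272 Tm = 7.272 × 10^12 m
GM = 5.507 × 10^13 m³/s²
GM/r = (5.507 × 10^13) / (7.272 × 10^12) = 7.57288 m²/s²
v = √(GM/r) = 2.75189 m/s ≈ 2.752 m/s

Final answer: 2.752 m/s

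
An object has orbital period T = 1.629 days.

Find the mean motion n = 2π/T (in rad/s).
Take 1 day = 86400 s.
T = 1.629 days = 140746 s
n = 2π / 140746 s = 4.46421 × 10^-5 rad/s ≈ 4.464 × 10^-5 rad/s

Final answer: n = 4.464 × 10^-5 rad/s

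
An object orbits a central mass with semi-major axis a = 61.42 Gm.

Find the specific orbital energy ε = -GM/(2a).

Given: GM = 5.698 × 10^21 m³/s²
a = 61.42 Gm = 6.142 × 10^10 m
GM = 5.698 × 10^21 m³/s²
2a = 1.2284 × 10^11 m
ε = −GM/(2a) = -4.63855 × 10^10 J/kg ≈ -46.39 GJ/kg

Final answer: -46.39 GJ/kg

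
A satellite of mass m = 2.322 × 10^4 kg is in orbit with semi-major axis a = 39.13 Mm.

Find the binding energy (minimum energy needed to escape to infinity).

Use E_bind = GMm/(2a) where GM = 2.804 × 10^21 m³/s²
a = 39.13 Mm = 3.913 × 10^7 m
GM = 2.804 × 10^21 m³/s²
m = 2.322 × 10^4 kg
GMm = 2.804 × 10^21 × 23220 = 6.51089 × 10^25 m³·kg/s²
2a = 7.826 × 10^7 m
E_bind = GMm/(2a) = 8.31956 × 10^17 J ≈ 832 PJ

Final answer: 832 PJ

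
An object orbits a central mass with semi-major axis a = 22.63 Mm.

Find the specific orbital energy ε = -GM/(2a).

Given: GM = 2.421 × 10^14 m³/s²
a = 22.63 Mm = 2.263 × 10^7 m
GM = 2.421 × 10^14 m³/s²
2a = 4.526 × 10^7 m
ε = −GM/(2a) = -5.34909 × 10^6 J/kg ≈ -5.349 MJ/kg

Final answer: -5.349 MJ/kg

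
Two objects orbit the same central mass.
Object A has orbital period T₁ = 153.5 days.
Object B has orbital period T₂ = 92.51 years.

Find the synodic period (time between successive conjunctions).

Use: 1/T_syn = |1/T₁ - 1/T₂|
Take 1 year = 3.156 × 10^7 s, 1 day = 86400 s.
T₁ = 153.5 days = 1.32624 × 10^7 s
T₂ = 92.51 years = 2.91962 × 10^9 s
1/T₁ = 7.54011 × 10^-8 s⁻¹
1/T₂ = 3.42511 × 10^-10 s⁻¹
|1/T₁ − 1/T₂| = 7.50586 × 10^-8 s⁻¹
T_syn = 1 / |1/T₁ − 1/T₂| = 1.33229 × 10^7 s ≈ 154.2 days

Final answer: T_syn = 154.2 days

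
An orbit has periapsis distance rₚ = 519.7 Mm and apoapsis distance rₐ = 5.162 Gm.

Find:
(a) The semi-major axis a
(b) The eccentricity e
rₚ = 519.7 Mm = 5.197 × 10^8 m
rₐ = 5.162 Gm = 5.162 × 10^9 m
(a) a = (rₚ + rₐ)/2 = 2.84085 × 10^9 m ≈ 2.841 Gm
(b) e = (rₐ − rₚ)/(rₐ + rₚ) = (4.6423 × 10^9) / (5.6817 × 10^9) = 0.817062

Final answer:
(a) a = 2.841 Gm
(b) e = 0.8171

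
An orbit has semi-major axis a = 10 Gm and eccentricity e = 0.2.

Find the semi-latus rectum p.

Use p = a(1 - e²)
a = 10 Gm = 1 × 10^10 m
e = 0.2,  e² = 0.04,  1 − e² = 0.96
p = a(1 − e²) = 1 × 10^10 m × 0.96 = 9.6 × 10^9 m ≈ 9.6 Gm

Final answer: p = 9.6 Gm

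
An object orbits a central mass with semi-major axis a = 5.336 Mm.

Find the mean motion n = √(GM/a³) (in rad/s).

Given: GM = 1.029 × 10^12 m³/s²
a = 5.336 Mm = 5.336 × 10^6 m
GM = 1.029 × 10^12 m³/s²
a³ = 1.51931 × 10^20 m³
GM/a³ = (1.029 × 10^12) / (1.51931 × 10^20) = 6.77279 × 10^-9 s⁻²
n = √(GM/a³) = 8.2297 × 10^-5 rad/s ≈ 8.23 × 10^-5 rad/s

Final answer: n = 8.23 × 10^-5 rad/s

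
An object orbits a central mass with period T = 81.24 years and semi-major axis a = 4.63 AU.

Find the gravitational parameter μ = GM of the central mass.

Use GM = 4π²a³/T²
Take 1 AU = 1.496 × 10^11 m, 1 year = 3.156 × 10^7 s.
T = 81.24 years = 2.56393 × 10^9 s
a = 4.63 AU = 6.92648 × 10^11 m
a³ = 3.32306 × 10^35 m³
T² = 6.57376 × 10^18 s²
GM = 4π² × (3.32306 × 10^35) / (6.57376 × 10^18) = 1.99565 × 10^18 m³/s²
GM ≈ 1.996 × 10^18 m³/s²

Final answer: GM = 1.996 × 10^18 m³/s²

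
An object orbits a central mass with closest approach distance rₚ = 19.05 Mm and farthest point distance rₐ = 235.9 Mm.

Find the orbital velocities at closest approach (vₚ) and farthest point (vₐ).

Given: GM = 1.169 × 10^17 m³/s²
rₚ = 19.05 Mm = 1.905 × 10^7 m
rₐ = 235.9 Mm = 2.359 × 10^8 m
GM = 1.169 × 10^17 m³/s²
a = (rₚ + rₐ)/2 = 1.27475 × 10^8 m
Vis-viva: v² = GM (2/r − 1/a)
vₚ² = 1.169 × 10^17 × (1.04987 × 10^-7 − 7.84468 × 10^-9) = 1.13559 × 10^10 m²/s²
vₚ = 106564 m/s ≈ 106.6 km/s
vₐ² = 1.169 × 10^17 × (8.47817 × 10^-9 − 7.84468 × 10^-9) = 7.40554 × 10^7 m²/s²
vₐ = 8605.54 m/s ≈ 8.606 km/s

Final answer: vₚ = 106.6 km/s, vₐ = 8.606 km/s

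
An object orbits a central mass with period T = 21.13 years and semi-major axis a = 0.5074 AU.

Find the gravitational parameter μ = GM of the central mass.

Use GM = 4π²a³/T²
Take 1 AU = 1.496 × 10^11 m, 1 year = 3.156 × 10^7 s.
T = 21.13 years = 6.66863 × 10^8 s
a = 0.5074 AU = 7.5907 × 10^10 m
a³ = 4.37367 × 10^32 m³
T² = 4.44706 × 10^17 s²
GM = 4π² × (4.37367 × 10^32) / (4.44706 × 10^17) = 3.88269 × 10^16 m³/s²
GM ≈ 3.883 × 10^16 m³/s²

Final answer: GM = 3.883 × 10^16 m³/s²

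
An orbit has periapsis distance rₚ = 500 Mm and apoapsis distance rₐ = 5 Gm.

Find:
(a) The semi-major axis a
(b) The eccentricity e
rₚ = 500 Mm = 5 × 10^8 m
rₐ = 5 Gm = 5 × 10^9 m
(a) a = (rₚ + rₐ)/2 = 2.75 × 10^9 m ≈ 2.75 Gm
(b) e = (rₐ − rₚ)/(rₐ + rₚ) = (4.5 × 10^9) / (5.5 × 10^9) = 0.818182

Final answer:
(a) a = 2.75 Gm
(b) e = 0.8182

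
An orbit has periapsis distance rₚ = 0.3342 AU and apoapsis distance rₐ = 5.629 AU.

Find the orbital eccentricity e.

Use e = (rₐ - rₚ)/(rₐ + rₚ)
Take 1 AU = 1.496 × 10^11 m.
rₚ = 0.3342 AU = 4.99963 × 10^10 m
rₐ = 5.629 AU = 8.42098 × 10^11 m
rₐ − rₚ = 7.92102 × 10^11 m
rₐ + rₚ = 8.92095 × 10^11 m
e = (rₐ − rₚ)/(rₐ + rₚ) = 0.887913

Final answer: e = 0.8879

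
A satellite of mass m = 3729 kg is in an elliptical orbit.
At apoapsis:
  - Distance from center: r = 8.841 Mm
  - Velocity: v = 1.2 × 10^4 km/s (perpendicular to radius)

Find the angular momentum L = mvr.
r = 8.841 Mm = 8.841 × 10^6 m
v = 1.2 × 10^4 km/s = 1.2 × 10^7 m/s
vr = 1.2 × 10^7 × 8.841 × 10^6 = 1.06092 × 10^14 m²/s
L = m × vr = 3729 × 1.06092 × 10^14 = 3.95617 × 10^17 kg·m²/s ≈ 3.956 × 10^17 kg·m²/s

Final answer: L = 3.956 × 10^17 kg·m²/s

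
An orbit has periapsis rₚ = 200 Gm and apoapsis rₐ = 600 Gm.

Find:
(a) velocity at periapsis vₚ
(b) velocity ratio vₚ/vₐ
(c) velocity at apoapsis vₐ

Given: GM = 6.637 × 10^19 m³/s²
rₚ = 200 Gm = 2 × 10^11 m
rₐ = 600 Gm = 6 × 10^11 m
GM = 6.637 × 10^19 m³/s²
a = (rₚ + rₐ)/2 = 4 × 10^11 m
e = (rₐ − rₚ)/(rₐ + rₚ) = (4 × 10^11) / (8 × 10^11) = 0.5
(a) vₚ² = GM (2/rₚ − 1/a) = 6.637 × 10^19 × (1 × 10^-11 − 2.5 × 10^-12) = 4.97775 × 10^8 m²/s²;  vₚ = 22310.9 m/s ≈ 22.31 km/s
(b) vₚ/vₐ = rₐ/rₚ (angular momentum) = (6 × 10^11) / (2 × 10^11) = 3 ≈ 3
(c) vₐ² = GM (2/rₐ − 1/a) = 6.637 × 10^19 × (3.33333 × 10^-12 − 2.5 × 10^-12) = 5.53083 × 10^7 m²/s²;  vₐ = 7436.96 m/s ≈ 7.437 km/s

Final answer:
(a) velocity at periapsis vₚ = 22.31 km/s
(b) velocity ratio vₚ/vₐ = 3
(c) velocity at apoapsis vₐ = 7.437 km/s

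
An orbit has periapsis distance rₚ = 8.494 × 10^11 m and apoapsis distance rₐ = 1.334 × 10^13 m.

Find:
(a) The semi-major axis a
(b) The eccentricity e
rₚ = 8.494 × 10^11 m
rₐ = 1.334 × 10^13 m
(a) a = (rₚ + rₐ)/2 = 7.0947 × 10^12 m ≈ 7.095 × 10^12 m
(b) e = (rₐ − rₚ)/(rₐ + rₚ) = (1.24906 × 10^13) / (1.41894 × 10^13) = 0.880277

Final answer:
(a) a = 7.095 × 10^12 m
(b) e = 0.8803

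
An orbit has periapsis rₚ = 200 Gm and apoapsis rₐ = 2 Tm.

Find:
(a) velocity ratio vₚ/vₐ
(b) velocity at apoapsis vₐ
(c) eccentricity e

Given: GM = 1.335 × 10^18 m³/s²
rₚ = 200 Gm = 2 × 10^11 m
rₐ = 2 Tm = 2 × 10^12 m
GM = 1.335 × 10^18 m³/s²
a = (rₚ + rₐ)/2 = 1.1 × 10^12 m
e = (rₐ − rₚ)/(rₐ + rₚ) = (1.8 × 10^12) / (2.2 × 10^12) = 0.818182
(a) vₚ/vₐ = rₐ/rₚ (angular momentum) = (2 × 10^12) / (2 × 10^11) = 10 ≈ 10
(b) vₐ² = GM (2/rₐ − 1/a) = 1.335 × 10^18 × (1 × 10^-12 − 9.09091 × 10^-13) = 121364 m²/s²;  vₐ = 348.373 m/s ≈ 348.4 m/s
(c) e = 0.818182 ≈ 0.8182

Final answer:
(a) velocity ratio vₚ/vₐ = 10
(b) velocity at apoapsis vₐ = 348.4 m/s
(c) eccentricity e = 0.8182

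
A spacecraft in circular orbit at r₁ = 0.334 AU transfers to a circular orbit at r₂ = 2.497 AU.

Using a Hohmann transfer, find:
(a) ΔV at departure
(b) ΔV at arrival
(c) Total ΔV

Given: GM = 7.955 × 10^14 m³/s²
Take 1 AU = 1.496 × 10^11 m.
r₁ = 0.334 AU = 4.99664 × 10^10 m
r₂ = 2.497 AU = 3.73551 × 10^11 m
GM = 7.955 × 10^14 m³/s²
Transfer ellipse: a_t = (r₁ + r₂)/2 = 2.11759 × 10^11 m
Circular speed at r₁: v₁ = √(GM/r₁) = 126.177 m/s
Transfer speed at r₁ (periapsis): v₁ₜ = √(GM(2/r₁ − 1/a_t)) = 167.585 m/s
(a) ΔV₁ = v₁ₜ − v₁ = 41.4078 m/s ≈ 41.41 m/s
Circular speed at r₂: v₂ = √(GM/r₂) = 46.1472 m/s
Transfer speed at r₂ (apoapsis): v₂ₜ = √(GM(2/r₂ − 1/a_t)) = 22.4163 m/s
(b) ΔV₂ = v₂ − v₂ₜ = 23.7309 m/s ≈ 23.73 m/s
(c) ΔV_total = ΔV₁ + ΔV₂ = 65.1387 m/s ≈ 65.14 m/s

Final answer:
(a) ΔV₁ = 41.41 m/s
(b) ΔV₂ = 23.73 m/s
(c) ΔV_total = 65.14 m/s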